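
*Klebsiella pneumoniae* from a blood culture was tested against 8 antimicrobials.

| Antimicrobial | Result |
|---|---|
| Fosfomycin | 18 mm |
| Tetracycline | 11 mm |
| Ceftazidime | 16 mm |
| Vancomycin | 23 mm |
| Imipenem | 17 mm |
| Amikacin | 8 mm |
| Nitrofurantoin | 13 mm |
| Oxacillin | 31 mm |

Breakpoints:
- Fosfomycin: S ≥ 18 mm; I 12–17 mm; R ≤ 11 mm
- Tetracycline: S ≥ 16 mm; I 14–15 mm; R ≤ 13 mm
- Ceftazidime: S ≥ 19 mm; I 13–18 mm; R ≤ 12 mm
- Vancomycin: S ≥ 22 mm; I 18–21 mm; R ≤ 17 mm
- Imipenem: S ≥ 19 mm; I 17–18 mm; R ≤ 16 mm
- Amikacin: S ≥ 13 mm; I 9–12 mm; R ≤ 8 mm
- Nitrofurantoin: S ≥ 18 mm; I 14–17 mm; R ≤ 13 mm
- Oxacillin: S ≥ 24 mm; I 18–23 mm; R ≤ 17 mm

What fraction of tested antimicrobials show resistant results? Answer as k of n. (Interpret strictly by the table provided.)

Fosfomycin: 18 mm is ≥ 18 mm ⇒ Susceptible
Tetracycline 11 mm: ≤ 13 mm → Resistant
Ceftazidime: 16 mm is in 13–18 mm — I
Vancomycin 23 mm: ≥ 22 mm → Susceptible
Imipenem (17 mm) in 17–18 mm — Intermediate
Amikacin (8 mm) ≤ 8 mm — resistant
Nitrofurantoin (13 mm) ≤ 13 mm — Resistant
Oxacillin (31 mm) ≥ 24 mm → susceptible
Resistant: 3/8

3 of 8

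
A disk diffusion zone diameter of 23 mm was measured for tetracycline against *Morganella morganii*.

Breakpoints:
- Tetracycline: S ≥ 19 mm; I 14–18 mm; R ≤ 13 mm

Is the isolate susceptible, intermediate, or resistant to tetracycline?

Tetracycline (23 mm) ≥ 19 mm → S

Susceptible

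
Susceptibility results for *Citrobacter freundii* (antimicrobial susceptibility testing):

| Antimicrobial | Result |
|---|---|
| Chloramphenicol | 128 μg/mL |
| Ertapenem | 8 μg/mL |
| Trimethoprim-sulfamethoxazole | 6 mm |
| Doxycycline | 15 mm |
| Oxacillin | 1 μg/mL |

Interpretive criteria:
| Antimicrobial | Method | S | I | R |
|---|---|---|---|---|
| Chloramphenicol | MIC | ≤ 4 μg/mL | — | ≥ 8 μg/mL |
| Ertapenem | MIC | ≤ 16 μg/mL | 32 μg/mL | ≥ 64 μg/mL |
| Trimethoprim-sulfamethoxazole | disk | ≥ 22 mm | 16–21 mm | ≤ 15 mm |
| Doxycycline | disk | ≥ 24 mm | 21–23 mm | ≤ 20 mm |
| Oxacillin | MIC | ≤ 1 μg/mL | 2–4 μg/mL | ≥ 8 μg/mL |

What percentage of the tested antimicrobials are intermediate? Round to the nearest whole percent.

Chloramphenicol: 128 μg/mL is ≥ 8 μg/mL → resistant
Ertapenem: 8 μg/mL is ≤ 16 μg/mL → susceptible
Trimethoprim-sulfamethoxazole 6 mm: ≤ 15 mm → resistant
Doxycycline 15 mm: ≤ 20 mm — resistant
Oxacillin (1 μg/mL) ≤ 1 μg/mL — S
Intermediate: 0/5

0%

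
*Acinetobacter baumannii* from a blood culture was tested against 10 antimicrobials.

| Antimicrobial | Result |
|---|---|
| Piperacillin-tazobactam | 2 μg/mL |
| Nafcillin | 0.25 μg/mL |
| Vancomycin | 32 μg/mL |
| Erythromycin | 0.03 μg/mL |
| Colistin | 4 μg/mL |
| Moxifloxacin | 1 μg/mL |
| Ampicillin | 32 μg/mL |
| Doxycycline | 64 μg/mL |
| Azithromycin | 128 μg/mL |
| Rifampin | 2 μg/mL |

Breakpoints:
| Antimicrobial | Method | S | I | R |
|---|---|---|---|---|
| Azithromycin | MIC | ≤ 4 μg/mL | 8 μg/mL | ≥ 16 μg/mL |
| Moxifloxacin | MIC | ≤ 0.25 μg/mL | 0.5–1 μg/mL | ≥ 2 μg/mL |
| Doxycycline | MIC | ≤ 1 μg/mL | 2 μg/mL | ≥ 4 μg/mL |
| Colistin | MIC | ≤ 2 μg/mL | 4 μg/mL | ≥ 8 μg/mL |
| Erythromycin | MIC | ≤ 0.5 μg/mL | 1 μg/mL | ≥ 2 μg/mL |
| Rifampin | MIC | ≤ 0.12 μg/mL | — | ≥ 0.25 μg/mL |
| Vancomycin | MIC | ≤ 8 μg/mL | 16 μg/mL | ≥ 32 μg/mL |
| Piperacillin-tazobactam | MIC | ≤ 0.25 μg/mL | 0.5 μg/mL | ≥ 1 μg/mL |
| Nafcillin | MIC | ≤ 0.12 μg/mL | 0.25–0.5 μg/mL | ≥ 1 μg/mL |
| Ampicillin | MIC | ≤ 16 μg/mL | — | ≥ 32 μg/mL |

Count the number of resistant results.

Piperacillin-tazobactam 2 μg/mL: ≥ 1 μg/mL → resistant
Nafcillin: 0.25 μg/mL is in 0.25–0.5 μg/mL ⇒ Intermediate
Vancomycin (32 μg/mL) ≥ 32 μg/mL ⇒ R
Erythromycin (0.03 μg/mL) ≤ 0.5 μg/mL — S
Colistin: 4 μg/mL is = 4 μg/mL ⇒ Intermediate
Moxifloxacin: 1 μg/mL is in 0.5–1 μg/mL ⇒ intermediate
Ampicillin (32 μg/mL) ≥ 32 μg/mL → R
Doxycycline: 64 μg/mL is ≥ 4 μg/mL — resistant
Azithromycin: 128 μg/mL is ≥ 16 μg/mL → resistant
Rifampin: 2 μg/mL is ≥ 0.25 μg/mL → R
Resistant: 6

6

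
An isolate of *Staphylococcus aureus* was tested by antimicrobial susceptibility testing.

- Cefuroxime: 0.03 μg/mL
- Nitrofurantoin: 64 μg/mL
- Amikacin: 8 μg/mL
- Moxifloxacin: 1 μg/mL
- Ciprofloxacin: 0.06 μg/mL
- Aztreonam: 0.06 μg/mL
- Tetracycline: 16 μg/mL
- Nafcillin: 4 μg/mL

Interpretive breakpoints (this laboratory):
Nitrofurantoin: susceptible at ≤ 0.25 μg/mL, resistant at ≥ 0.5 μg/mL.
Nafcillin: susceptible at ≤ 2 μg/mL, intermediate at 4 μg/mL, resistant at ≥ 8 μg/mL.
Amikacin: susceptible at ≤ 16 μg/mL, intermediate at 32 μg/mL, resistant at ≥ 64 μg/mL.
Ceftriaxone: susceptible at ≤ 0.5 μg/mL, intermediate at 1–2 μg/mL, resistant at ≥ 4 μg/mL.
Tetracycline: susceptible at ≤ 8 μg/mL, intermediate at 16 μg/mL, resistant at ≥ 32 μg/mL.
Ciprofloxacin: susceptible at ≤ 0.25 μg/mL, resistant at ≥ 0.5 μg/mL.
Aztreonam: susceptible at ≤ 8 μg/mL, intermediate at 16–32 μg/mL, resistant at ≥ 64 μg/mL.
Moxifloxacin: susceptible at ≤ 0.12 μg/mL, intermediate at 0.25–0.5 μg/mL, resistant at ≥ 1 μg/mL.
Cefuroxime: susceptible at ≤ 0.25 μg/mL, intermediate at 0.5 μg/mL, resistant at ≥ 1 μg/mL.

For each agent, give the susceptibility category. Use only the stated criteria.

Cefuroxime (0.03 μg/mL) ≤ 0.25 μg/mL → susceptible
Nitrofurantoin 64 μg/mL: ≥ 0.5 μg/mL — resistant
Amikacin: 8 μg/mL is ≤ 16 μg/mL — susceptible
Moxifloxacin 1 μg/mL: ≥ 1 μg/mL — R
Ciprofloxacin 0.06 μg/mL: ≤ 0.25 μg/mL ⇒ susceptible
Aztreonam 0.06 μg/mL: ≤ 8 μg/mL — Susceptible
Tetracycline (16 μg/mL) = 16 μg/mL → intermediate
Nafcillin: 4 μg/mL is = 4 μg/mL ⇒ I

S, R, S, R, S, S, I, I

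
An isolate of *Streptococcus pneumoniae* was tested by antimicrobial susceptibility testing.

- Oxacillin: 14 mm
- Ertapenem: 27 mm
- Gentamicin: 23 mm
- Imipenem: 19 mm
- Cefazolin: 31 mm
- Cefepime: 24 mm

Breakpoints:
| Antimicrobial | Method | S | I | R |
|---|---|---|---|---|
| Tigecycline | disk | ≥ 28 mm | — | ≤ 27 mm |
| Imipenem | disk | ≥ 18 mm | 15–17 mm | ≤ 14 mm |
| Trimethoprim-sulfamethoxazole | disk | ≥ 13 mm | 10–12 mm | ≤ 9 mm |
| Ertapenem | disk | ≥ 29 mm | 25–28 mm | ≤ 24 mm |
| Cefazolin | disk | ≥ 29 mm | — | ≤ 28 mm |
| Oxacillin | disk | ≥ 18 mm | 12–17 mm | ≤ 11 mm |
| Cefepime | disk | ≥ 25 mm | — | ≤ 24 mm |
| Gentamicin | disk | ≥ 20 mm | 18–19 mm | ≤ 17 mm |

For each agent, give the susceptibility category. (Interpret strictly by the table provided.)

Oxacillin (14 mm) in 12–17 mm ⇒ Intermediate
Ertapenem 27 mm: in 25–28 mm — I
Gentamicin 23 mm: ≥ 20 mm — S
Imipenem: 19 mm is ≥ 18 mm — Susceptible
Cefazolin: 31 mm is ≥ 29 mm ⇒ susceptible
Cefepime 24 mm: ≤ 24 mm → resistant

I, I, S, S, S, R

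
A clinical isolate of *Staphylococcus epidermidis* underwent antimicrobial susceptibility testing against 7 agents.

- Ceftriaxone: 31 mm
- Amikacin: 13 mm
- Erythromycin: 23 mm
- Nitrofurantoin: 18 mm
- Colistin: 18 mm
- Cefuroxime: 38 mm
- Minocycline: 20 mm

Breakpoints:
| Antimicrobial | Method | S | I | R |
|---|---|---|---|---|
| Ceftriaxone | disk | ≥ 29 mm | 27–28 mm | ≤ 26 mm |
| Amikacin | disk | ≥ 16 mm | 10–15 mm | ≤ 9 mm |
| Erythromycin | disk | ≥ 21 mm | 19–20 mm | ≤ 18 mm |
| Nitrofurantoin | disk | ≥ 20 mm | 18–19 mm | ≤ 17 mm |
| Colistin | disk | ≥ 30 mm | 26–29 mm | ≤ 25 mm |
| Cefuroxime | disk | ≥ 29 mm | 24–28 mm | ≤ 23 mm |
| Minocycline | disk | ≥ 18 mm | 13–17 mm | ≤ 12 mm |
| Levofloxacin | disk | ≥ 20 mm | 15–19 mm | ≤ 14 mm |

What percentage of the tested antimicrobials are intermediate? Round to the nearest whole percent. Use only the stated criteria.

Ceftriaxone (31 mm) ≥ 29 mm — Susceptible
Amikacin: 13 mm is in 10–15 mm — intermediate
Erythromycin: 23 mm is ≥ 21 mm → S
Nitrofurantoin: 18 mm is in 18–19 mm → Intermediate
Colistin (18 mm) ≤ 25 mm → resistant
Cefuroxime (38 mm) ≥ 29 mm — S
Minocycline: 20 mm is ≥ 18 mm ⇒ susceptible
Intermediate: 2/7

29%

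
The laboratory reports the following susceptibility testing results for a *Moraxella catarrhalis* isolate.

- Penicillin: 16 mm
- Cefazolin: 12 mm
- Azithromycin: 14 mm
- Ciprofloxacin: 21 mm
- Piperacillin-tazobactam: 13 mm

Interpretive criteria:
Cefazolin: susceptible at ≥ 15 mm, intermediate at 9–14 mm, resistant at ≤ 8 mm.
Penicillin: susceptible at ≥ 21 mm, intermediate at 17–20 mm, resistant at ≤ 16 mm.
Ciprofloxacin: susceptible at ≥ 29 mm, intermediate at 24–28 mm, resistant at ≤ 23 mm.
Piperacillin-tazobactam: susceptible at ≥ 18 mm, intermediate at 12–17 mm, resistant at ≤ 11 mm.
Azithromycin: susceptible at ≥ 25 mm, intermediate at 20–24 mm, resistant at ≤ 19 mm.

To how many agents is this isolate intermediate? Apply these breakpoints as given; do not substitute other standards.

2

Penicillin 16 mm: ≤ 16 mm ⇒ R
Cefazolin 12 mm: in 9–14 mm — intermediate
Azithromycin (14 mm) ≤ 19 mm — resistant
Ciprofloxacin (21 mm) ≤ 23 mm ⇒ resistant
Piperacillin-tazobactam (13 mm) in 12–17 mm → I
Intermediate: 2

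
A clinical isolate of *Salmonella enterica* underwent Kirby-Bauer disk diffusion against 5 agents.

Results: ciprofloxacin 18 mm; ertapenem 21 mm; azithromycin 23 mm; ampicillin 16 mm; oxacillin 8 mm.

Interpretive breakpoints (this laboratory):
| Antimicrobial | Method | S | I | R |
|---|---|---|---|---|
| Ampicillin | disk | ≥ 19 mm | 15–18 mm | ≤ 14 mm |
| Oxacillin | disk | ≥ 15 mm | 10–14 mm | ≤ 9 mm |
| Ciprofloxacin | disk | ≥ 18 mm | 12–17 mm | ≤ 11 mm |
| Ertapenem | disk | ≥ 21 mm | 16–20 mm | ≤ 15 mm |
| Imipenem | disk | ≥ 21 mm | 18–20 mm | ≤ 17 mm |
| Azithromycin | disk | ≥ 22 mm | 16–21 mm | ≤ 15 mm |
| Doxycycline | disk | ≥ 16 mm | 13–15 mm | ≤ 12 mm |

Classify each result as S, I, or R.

Ciprofloxacin (18 mm) ≥ 18 mm ⇒ susceptible
Ertapenem 21 mm: ≥ 21 mm ⇒ susceptible
Azithromycin: 23 mm is ≥ 22 mm ⇒ S
Ampicillin: 16 mm is in 15–18 mm → Intermediate
Oxacillin (8 mm) ≤ 9 mm — R

S, S, S, I, R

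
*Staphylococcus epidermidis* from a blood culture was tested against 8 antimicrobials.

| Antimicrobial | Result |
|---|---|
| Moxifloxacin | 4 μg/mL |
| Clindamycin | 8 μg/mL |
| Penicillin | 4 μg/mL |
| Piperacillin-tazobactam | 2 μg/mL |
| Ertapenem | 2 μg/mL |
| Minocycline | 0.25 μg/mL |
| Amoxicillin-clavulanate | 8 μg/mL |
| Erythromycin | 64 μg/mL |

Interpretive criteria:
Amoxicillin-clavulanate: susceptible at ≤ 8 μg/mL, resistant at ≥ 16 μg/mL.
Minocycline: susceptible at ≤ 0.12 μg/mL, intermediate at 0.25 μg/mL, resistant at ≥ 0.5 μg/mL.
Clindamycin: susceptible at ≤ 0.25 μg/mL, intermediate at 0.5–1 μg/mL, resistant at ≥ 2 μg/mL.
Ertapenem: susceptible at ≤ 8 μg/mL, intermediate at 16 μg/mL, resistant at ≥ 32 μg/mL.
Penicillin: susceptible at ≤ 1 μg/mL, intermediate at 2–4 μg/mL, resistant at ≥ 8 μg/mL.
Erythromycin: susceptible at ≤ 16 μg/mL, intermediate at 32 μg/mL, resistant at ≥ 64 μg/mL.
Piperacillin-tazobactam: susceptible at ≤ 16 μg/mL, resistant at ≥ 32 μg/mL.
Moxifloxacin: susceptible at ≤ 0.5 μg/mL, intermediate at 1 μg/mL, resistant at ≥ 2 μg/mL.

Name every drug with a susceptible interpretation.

Moxifloxacin (4 μg/mL) ≥ 2 μg/mL ⇒ resistant
Clindamycin 8 μg/mL: ≥ 2 μg/mL — Resistant
Penicillin (4 μg/mL) in 2–4 μg/mL ⇒ Intermediate
Piperacillin-tazobactam 2 μg/mL: ≤ 16 μg/mL → Susceptible
Ertapenem: 2 μg/mL is ≤ 8 μg/mL → Susceptible
Minocycline: 0.25 μg/mL is = 0.25 μg/mL → I
Amoxicillin-clavulanate: 8 μg/mL is ≤ 8 μg/mL — S
Erythromycin 64 μg/mL: ≥ 64 μg/mL → R

piperacillin-tazobactam, ertapenem, amoxicillin-clavulanate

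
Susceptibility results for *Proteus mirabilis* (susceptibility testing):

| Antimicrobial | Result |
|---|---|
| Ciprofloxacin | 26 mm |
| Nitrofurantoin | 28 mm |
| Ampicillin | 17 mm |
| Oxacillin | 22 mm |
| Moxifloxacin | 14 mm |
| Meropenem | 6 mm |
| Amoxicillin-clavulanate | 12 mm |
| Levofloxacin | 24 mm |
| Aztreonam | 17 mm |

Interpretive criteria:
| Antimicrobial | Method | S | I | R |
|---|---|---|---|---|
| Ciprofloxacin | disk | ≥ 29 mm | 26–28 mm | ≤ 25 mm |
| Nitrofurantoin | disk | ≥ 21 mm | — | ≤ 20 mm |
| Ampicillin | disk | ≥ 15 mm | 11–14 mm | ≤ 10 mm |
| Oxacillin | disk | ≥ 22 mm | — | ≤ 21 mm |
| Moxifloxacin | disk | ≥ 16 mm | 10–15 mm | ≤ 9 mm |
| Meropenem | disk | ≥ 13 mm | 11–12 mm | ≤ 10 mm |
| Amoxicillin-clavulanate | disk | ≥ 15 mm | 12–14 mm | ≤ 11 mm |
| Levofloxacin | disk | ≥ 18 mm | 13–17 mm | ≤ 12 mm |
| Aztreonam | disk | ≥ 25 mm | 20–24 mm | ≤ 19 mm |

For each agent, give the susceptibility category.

I, S, S, S, I, R, I, S, R

Ciprofloxacin: 26 mm is in 26–28 mm ⇒ intermediate
Nitrofurantoin: 28 mm is ≥ 21 mm — susceptible
Ampicillin 17 mm: ≥ 15 mm → susceptible
Oxacillin: 22 mm is ≥ 22 mm ⇒ Susceptible
Moxifloxacin: 14 mm is in 10–15 mm — I
Meropenem: 6 mm is ≤ 10 mm — resistant
Amoxicillin-clavulanate (12 mm) in 12–14 mm — intermediate
Levofloxacin 24 mm: ≥ 18 mm — susceptible
Aztreonam: 17 mm is ≤ 19 mm → R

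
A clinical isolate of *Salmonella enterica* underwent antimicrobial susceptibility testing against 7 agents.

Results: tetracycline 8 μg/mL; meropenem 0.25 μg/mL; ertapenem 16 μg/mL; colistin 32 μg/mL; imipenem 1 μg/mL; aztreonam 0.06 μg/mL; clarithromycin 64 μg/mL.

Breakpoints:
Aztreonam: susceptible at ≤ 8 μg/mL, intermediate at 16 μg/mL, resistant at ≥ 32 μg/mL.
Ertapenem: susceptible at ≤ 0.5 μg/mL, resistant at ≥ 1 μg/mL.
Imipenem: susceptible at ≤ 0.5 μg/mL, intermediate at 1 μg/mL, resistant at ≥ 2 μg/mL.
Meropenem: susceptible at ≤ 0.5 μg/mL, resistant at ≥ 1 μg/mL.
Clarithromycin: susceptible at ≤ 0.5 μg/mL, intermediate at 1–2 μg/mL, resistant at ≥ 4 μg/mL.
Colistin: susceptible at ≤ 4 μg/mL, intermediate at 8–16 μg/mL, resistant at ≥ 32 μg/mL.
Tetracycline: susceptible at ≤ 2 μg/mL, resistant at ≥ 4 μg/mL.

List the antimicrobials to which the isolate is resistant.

Tetracycline 8 μg/mL: ≥ 4 μg/mL — resistant
Meropenem (0.25 μg/mL) ≤ 0.5 μg/mL — susceptible
Ertapenem (16 μg/mL) ≥ 1 μg/mL ⇒ resistant
Colistin 32 μg/mL: ≥ 32 μg/mL → Resistant
Imipenem 1 μg/mL: = 1 μg/mL → I
Aztreonam 0.06 μg/mL: ≤ 8 μg/mL — susceptible
Clarithromycin: 64 μg/mL is ≥ 4 μg/mL ⇒ resistant

tetracycline, ertapenem, colistin, clarithromycin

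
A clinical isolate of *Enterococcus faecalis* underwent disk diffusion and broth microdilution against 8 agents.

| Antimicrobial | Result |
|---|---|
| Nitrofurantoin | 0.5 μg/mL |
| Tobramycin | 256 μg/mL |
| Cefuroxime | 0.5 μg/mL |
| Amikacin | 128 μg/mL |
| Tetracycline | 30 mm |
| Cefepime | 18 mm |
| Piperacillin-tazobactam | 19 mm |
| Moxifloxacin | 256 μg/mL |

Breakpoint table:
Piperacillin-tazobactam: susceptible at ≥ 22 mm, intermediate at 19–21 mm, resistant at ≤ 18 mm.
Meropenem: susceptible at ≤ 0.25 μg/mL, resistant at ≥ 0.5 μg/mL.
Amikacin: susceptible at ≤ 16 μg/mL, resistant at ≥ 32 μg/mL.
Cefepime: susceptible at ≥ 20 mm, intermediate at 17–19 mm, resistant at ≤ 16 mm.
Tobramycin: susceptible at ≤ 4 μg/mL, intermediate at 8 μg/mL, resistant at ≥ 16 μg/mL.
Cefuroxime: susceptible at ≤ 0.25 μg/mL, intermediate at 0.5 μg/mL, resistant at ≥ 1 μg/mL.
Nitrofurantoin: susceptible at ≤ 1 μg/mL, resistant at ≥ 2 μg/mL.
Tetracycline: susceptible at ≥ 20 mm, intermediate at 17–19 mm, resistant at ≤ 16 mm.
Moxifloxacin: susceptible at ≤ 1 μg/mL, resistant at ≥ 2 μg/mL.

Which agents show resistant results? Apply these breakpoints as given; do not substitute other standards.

tobramycin, amikacin, moxifloxacin

Nitrofurantoin: 0.5 μg/mL is ≤ 1 μg/mL — Susceptible
Tobramycin 256 μg/mL: ≥ 16 μg/mL → R
Cefuroxime (0.5 μg/mL) = 0.5 μg/mL ⇒ I
Amikacin (128 μg/mL) ≥ 32 μg/mL → R
Tetracycline (30 mm) ≥ 20 mm → Susceptible
Cefepime: 18 mm is in 17–19 mm → intermediate
Piperacillin-tazobactam: 19 mm is in 19–21 mm ⇒ intermediate
Moxifloxacin (256 μg/mL) ≥ 2 μg/mL → Resistant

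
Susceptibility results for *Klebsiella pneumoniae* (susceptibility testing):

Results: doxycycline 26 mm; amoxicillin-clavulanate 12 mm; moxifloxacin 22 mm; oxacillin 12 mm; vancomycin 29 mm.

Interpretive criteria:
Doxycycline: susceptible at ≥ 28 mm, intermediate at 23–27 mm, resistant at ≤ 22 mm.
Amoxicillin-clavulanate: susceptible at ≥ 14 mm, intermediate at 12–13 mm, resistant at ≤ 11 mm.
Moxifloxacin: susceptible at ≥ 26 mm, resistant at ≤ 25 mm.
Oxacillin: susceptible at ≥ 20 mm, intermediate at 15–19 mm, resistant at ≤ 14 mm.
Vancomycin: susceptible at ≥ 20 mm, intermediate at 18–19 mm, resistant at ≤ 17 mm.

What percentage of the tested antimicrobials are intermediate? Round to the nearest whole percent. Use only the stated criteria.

40%

Doxycycline (26 mm) in 23–27 mm ⇒ Intermediate
Amoxicillin-clavulanate: 12 mm is in 12–13 mm → Intermediate
Moxifloxacin: 22 mm is ≤ 25 mm → resistant
Oxacillin 12 mm: ≤ 14 mm ⇒ R
Vancomycin 29 mm: ≥ 20 mm ⇒ susceptible
Intermediate: 2/5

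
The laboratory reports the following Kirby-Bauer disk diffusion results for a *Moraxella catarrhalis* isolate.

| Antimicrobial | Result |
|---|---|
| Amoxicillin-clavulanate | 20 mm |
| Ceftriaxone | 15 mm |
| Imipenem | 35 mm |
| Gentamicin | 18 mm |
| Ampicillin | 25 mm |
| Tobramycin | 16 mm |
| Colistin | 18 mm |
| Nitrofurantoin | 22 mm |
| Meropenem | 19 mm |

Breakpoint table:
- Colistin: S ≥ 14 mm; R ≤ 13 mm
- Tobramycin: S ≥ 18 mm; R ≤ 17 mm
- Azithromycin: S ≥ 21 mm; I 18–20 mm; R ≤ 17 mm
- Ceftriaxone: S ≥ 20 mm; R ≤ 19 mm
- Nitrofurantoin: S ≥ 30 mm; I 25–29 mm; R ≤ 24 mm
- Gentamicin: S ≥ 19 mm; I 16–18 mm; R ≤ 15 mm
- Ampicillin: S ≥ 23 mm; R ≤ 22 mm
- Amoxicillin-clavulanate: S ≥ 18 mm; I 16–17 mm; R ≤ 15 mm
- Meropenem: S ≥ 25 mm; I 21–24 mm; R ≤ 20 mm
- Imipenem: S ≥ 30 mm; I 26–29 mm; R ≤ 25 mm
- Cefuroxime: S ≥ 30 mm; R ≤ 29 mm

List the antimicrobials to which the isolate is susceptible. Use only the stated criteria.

Amoxicillin-clavulanate 20 mm: ≥ 18 mm → S
Ceftriaxone 15 mm: ≤ 19 mm → Resistant
Imipenem (35 mm) ≥ 30 mm → Susceptible
Gentamicin: 18 mm is in 16–18 mm → I
Ampicillin (25 mm) ≥ 23 mm ⇒ Susceptible
Tobramycin 16 mm: ≤ 17 mm ⇒ R
Colistin 18 mm: ≥ 14 mm ⇒ susceptible
Nitrofurantoin: 22 mm is ≤ 24 mm — resistant
Meropenem 19 mm: ≤ 20 mm — resistant

amoxicillin-clavulanate, imipenem, ampicillin, colistin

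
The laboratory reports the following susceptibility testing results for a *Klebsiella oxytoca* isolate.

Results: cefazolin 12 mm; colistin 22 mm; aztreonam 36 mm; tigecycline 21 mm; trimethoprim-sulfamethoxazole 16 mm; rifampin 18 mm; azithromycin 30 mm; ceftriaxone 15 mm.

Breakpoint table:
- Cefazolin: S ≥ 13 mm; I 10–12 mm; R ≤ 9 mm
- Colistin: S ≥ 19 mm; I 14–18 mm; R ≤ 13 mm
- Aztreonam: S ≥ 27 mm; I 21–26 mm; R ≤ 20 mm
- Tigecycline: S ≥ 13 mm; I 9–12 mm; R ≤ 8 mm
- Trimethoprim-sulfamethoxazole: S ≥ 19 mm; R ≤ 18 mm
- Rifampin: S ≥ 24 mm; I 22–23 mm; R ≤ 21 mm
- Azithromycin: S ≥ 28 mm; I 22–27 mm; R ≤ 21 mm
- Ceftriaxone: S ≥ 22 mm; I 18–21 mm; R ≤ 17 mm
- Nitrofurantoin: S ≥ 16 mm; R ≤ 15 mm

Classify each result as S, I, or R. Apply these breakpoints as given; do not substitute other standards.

Cefazolin: 12 mm is in 10–12 mm — I
Colistin 22 mm: ≥ 19 mm → Susceptible
Aztreonam: 36 mm is ≥ 27 mm ⇒ S
Tigecycline: 21 mm is ≥ 13 mm ⇒ susceptible
Trimethoprim-sulfamethoxazole 16 mm: ≤ 18 mm — resistant
Rifampin (18 mm) ≤ 21 mm → resistant
Azithromycin 30 mm: ≥ 28 mm ⇒ S
Ceftriaxone 15 mm: ≤ 17 mm — Resistant

I, S, S, S, R, R, S, R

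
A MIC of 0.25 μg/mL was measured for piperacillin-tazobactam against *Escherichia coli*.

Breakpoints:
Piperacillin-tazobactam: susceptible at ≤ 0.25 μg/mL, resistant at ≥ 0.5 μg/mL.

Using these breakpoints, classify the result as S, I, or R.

Piperacillin-tazobactam 0.25 μg/mL: ≤ 0.25 μg/mL ⇒ S

Susceptible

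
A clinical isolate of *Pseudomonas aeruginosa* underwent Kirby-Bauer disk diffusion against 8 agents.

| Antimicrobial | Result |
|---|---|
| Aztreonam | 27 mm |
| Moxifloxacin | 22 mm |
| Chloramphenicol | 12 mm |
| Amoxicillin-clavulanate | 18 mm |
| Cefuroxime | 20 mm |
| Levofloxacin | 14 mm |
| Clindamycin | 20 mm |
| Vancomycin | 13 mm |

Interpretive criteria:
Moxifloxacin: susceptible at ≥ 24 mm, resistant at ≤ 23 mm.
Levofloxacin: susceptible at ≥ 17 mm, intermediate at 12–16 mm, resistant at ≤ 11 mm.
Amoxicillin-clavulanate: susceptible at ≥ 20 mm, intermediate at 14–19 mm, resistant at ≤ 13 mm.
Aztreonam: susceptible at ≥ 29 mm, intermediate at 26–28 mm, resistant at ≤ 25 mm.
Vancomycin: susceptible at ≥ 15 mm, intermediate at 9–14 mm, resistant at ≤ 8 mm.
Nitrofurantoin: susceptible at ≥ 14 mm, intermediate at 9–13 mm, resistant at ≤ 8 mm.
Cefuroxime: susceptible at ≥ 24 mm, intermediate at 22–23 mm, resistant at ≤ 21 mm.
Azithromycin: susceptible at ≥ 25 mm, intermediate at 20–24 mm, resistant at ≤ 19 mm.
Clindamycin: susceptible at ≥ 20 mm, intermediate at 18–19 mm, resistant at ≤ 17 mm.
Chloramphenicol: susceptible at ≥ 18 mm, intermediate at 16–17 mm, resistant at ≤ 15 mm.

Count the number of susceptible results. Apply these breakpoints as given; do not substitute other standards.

Aztreonam (27 mm) in 26–28 mm — I
Moxifloxacin (22 mm) ≤ 23 mm — Resistant
Chloramphenicol: 12 mm is ≤ 15 mm → resistant
Amoxicillin-clavulanate (18 mm) in 14–19 mm → Intermediate
Cefuroxime (20 mm) ≤ 21 mm — R
Levofloxacin 14 mm: in 12–16 mm — intermediate
Clindamycin (20 mm) ≥ 20 mm ⇒ Susceptible
Vancomycin (13 mm) in 9–14 mm — Intermediate
Susceptible: 1

1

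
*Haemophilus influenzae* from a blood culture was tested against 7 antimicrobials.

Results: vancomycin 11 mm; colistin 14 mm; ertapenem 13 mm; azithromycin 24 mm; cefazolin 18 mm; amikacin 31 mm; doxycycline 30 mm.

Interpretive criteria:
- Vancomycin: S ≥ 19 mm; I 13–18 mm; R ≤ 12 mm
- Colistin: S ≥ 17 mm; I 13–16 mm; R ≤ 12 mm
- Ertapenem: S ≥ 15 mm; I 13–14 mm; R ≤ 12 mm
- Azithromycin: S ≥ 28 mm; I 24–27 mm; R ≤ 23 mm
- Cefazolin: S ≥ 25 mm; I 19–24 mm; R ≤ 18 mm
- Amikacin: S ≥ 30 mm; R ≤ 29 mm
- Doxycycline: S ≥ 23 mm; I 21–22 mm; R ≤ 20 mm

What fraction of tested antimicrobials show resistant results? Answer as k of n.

Vancomycin (11 mm) ≤ 12 mm — resistant
Colistin: 14 mm is in 13–16 mm — I
Ertapenem: 13 mm is in 13–14 mm → Intermediate
Azithromycin (24 mm) in 24–27 mm ⇒ Intermediate
Cefazolin (18 mm) ≤ 18 mm ⇒ R
Amikacin (31 mm) ≥ 30 mm → S
Doxycycline: 30 mm is ≥ 23 mm ⇒ susceptible
Resistant: 2/7

2 of 7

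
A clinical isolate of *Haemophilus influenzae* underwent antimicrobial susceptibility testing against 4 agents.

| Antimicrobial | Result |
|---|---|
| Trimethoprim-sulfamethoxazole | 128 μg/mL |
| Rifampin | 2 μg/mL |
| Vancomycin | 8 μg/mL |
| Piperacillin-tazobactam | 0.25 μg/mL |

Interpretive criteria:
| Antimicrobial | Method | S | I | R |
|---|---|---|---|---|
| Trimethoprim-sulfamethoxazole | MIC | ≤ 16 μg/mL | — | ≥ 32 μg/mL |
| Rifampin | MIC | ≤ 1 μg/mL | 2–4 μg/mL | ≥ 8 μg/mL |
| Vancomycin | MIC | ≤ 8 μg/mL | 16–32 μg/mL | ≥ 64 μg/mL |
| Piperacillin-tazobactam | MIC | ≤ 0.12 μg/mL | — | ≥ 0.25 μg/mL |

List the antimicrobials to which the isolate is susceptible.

vancomycin

Trimethoprim-sulfamethoxazole (128 μg/mL) ≥ 32 μg/mL → resistant
Rifampin 2 μg/mL: in 2–4 μg/mL — I
Vancomycin: 8 μg/mL is ≤ 8 μg/mL ⇒ S
Piperacillin-tazobactam: 0.25 μg/mL is ≥ 0.25 μg/mL → resistant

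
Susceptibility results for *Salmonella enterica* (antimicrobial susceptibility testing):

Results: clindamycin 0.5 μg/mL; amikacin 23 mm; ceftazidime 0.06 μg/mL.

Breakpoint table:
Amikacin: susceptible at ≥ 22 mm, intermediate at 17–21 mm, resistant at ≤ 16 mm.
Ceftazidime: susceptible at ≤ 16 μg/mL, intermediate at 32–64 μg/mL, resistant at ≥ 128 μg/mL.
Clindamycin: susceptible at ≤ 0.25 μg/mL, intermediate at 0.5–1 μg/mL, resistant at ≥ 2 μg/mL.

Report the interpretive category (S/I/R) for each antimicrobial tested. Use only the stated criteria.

Clindamycin 0.5 μg/mL: in 0.5–1 μg/mL — intermediate
Amikacin (23 mm) ≥ 22 mm ⇒ Susceptible
Ceftazidime: 0.06 μg/mL is ≤ 16 μg/mL — Susceptible

I, S, S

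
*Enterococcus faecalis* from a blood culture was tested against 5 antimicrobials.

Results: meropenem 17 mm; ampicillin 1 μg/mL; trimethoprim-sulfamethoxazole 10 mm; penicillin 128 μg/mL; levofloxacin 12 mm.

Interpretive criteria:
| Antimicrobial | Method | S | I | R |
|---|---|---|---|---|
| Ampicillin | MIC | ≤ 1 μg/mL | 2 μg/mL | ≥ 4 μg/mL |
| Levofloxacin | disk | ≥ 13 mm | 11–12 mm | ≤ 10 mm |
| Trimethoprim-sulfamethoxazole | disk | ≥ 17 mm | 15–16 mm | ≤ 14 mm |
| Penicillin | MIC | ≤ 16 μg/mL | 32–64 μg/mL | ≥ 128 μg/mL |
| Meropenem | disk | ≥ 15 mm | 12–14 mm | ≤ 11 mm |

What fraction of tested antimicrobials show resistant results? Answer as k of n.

2 of 5

Meropenem (17 mm) ≥ 15 mm — susceptible
Ampicillin 1 μg/mL: ≤ 1 μg/mL ⇒ susceptible
Trimethoprim-sulfamethoxazole 10 mm: ≤ 14 mm — Resistant
Penicillin (128 μg/mL) ≥ 128 μg/mL ⇒ R
Levofloxacin (12 mm) in 11–12 mm ⇒ Intermediate
Resistant: 2/5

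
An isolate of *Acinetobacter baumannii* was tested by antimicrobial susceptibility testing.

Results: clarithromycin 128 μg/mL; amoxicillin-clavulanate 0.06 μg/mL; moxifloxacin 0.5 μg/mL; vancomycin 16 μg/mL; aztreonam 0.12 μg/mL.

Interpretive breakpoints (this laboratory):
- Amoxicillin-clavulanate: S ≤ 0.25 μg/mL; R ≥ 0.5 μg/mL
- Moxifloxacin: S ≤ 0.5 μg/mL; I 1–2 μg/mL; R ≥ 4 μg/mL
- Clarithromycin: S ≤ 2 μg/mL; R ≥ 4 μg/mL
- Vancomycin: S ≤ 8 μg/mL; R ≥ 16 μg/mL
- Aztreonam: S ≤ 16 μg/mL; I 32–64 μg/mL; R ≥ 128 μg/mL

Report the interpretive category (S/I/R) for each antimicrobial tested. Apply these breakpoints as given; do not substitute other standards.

R, S, S, R, S

Clarithromycin (128 μg/mL) ≥ 4 μg/mL → Resistant
Amoxicillin-clavulanate (0.06 μg/mL) ≤ 0.25 μg/mL — Susceptible
Moxifloxacin (0.5 μg/mL) ≤ 0.5 μg/mL — S
Vancomycin: 16 μg/mL is ≥ 16 μg/mL ⇒ Resistant
Aztreonam (0.12 μg/mL) ≤ 16 μg/mL — Susceptible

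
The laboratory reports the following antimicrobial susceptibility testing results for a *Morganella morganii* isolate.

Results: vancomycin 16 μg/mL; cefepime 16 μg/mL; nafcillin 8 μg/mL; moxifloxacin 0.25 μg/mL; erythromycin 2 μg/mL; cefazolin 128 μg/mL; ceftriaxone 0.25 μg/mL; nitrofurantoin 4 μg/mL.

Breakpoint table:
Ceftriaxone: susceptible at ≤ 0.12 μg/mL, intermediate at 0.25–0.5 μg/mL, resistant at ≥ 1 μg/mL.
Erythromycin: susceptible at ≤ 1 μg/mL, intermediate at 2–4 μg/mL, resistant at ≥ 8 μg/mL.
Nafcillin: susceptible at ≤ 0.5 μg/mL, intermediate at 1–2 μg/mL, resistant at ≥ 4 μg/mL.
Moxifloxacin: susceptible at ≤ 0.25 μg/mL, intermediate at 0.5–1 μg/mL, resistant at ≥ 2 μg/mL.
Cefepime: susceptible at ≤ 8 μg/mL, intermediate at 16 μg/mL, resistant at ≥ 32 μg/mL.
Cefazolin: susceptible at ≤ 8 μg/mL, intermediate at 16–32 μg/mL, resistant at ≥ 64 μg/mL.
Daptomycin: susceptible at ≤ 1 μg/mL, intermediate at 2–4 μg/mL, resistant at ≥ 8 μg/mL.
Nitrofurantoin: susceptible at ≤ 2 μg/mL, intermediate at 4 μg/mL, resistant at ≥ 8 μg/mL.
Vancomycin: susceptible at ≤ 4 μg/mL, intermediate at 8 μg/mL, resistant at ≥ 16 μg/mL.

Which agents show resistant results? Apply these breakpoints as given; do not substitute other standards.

Vancomycin: 16 μg/mL is ≥ 16 μg/mL ⇒ Resistant
Cefepime: 16 μg/mL is = 16 μg/mL → I
Nafcillin: 8 μg/mL is ≥ 4 μg/mL — resistant
Moxifloxacin (0.25 μg/mL) ≤ 0.25 μg/mL — susceptible
Erythromycin 2 μg/mL: in 2–4 μg/mL — intermediate
Cefazolin: 128 μg/mL is ≥ 64 μg/mL → resistant
Ceftriaxone: 0.25 μg/mL is in 0.25–0.5 μg/mL ⇒ I
Nitrofurantoin 4 μg/mL: = 4 μg/mL — Intermediate

vancomycin, nafcillin, cefazolin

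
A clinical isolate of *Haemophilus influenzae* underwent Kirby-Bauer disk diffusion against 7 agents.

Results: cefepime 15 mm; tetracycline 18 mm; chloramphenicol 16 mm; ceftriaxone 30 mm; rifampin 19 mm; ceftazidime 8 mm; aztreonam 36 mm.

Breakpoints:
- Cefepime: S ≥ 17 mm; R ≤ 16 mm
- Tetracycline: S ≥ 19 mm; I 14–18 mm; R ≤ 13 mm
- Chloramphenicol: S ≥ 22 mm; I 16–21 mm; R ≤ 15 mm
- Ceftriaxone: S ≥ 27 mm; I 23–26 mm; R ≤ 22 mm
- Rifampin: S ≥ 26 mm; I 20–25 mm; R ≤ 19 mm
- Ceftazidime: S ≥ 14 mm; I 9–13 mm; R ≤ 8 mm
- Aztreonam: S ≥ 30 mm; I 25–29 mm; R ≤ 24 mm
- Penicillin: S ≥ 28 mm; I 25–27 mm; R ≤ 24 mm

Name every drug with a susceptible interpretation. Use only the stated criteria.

Cefepime (15 mm) ≤ 16 mm → Resistant
Tetracycline (18 mm) in 14–18 mm ⇒ intermediate
Chloramphenicol (16 mm) in 16–21 mm ⇒ intermediate
Ceftriaxone: 30 mm is ≥ 27 mm — S
Rifampin: 19 mm is ≤ 19 mm — resistant
Ceftazidime 8 mm: ≤ 8 mm → Resistant
Aztreonam: 36 mm is ≥ 30 mm → S

ceftriaxone, aztreonam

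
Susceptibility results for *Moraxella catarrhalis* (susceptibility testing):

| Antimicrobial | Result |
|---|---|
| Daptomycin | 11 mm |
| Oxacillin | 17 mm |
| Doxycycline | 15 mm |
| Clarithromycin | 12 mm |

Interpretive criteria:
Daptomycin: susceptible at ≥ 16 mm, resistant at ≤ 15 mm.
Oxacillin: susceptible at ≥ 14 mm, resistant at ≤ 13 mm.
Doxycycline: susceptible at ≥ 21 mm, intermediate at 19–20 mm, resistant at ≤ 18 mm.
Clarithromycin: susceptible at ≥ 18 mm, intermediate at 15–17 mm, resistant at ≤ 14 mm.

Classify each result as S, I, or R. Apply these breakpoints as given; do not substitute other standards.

R, S, R, R

Daptomycin: 11 mm is ≤ 15 mm → Resistant
Oxacillin (17 mm) ≥ 14 mm ⇒ Susceptible
Doxycycline 15 mm: ≤ 18 mm ⇒ Resistant
Clarithromycin: 12 mm is ≤ 14 mm — R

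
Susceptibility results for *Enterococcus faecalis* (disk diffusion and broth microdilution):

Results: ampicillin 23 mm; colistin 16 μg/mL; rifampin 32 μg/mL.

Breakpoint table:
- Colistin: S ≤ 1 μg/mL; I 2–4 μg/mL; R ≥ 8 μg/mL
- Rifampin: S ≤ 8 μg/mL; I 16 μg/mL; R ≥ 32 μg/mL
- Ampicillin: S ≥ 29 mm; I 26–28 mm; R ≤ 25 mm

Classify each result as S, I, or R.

R, R, R

Ampicillin 23 mm: ≤ 25 mm ⇒ Resistant
Colistin (16 μg/mL) ≥ 8 μg/mL ⇒ resistant
Rifampin: 32 μg/mL is ≥ 32 μg/mL ⇒ resistant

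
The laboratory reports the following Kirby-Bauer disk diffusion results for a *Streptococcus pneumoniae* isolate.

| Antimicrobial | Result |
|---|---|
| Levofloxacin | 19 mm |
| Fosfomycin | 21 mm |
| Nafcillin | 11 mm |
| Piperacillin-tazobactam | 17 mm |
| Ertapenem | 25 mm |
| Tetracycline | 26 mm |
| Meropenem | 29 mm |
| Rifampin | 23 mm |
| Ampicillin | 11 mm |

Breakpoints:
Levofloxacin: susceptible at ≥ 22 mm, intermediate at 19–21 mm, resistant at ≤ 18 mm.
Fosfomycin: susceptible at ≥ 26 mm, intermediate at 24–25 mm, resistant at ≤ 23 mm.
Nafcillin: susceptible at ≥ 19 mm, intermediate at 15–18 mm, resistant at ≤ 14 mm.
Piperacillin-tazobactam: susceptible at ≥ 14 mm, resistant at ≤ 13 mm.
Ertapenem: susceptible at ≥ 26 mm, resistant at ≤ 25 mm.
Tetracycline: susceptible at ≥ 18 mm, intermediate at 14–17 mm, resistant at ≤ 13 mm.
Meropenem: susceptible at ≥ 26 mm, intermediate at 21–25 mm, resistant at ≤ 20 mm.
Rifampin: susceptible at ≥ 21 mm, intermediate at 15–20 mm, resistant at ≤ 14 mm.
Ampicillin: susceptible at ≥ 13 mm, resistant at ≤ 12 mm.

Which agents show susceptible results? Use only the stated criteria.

piperacillin-tazobactam, tetracycline, meropenem, rifampin

Levofloxacin: 19 mm is in 19–21 mm — I
Fosfomycin 21 mm: ≤ 23 mm → R
Nafcillin: 11 mm is ≤ 14 mm ⇒ R
Piperacillin-tazobactam (17 mm) ≥ 14 mm ⇒ Susceptible
Ertapenem 25 mm: ≤ 25 mm — resistant
Tetracycline: 26 mm is ≥ 18 mm ⇒ Susceptible
Meropenem: 29 mm is ≥ 26 mm → Susceptible
Rifampin (23 mm) ≥ 21 mm ⇒ susceptible
Ampicillin (11 mm) ≤ 12 mm ⇒ R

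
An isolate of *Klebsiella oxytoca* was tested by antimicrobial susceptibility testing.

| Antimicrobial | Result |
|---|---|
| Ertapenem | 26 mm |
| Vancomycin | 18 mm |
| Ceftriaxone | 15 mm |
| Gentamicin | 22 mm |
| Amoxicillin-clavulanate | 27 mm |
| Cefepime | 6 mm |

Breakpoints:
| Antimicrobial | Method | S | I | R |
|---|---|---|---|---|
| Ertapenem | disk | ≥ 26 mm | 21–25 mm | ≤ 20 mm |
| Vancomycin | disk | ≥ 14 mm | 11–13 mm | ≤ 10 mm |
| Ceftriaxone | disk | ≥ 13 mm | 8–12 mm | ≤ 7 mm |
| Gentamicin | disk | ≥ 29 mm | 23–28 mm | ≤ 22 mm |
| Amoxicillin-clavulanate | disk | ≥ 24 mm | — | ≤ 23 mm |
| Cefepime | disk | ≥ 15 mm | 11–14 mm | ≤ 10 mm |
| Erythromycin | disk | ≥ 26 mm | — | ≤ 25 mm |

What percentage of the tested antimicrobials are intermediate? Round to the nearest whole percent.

Ertapenem: 26 mm is ≥ 26 mm → susceptible
Vancomycin 18 mm: ≥ 14 mm — S
Ceftriaxone: 15 mm is ≥ 13 mm → susceptible
Gentamicin: 22 mm is ≤ 22 mm → R
Amoxicillin-clavulanate 27 mm: ≥ 24 mm → susceptible
Cefepime (6 mm) ≤ 10 mm — resistant
Intermediate: 0/6

0%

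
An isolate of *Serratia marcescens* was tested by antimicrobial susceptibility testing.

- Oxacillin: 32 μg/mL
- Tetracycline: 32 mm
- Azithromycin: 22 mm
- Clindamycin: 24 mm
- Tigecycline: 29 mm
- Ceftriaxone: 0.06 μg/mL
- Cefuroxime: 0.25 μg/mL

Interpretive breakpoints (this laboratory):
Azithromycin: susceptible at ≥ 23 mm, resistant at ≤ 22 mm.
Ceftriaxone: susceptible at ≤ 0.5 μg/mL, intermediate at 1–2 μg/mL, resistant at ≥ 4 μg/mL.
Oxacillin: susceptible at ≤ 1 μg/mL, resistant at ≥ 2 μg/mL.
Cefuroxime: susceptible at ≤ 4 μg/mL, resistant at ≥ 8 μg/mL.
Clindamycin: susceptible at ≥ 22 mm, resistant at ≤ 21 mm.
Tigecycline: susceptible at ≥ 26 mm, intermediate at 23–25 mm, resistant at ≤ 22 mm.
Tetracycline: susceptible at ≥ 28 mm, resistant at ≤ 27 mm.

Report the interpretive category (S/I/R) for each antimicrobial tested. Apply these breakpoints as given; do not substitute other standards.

Oxacillin 32 μg/mL: ≥ 2 μg/mL ⇒ Resistant
Tetracycline: 32 mm is ≥ 28 mm ⇒ susceptible
Azithromycin 22 mm: ≤ 22 mm ⇒ resistant
Clindamycin 24 mm: ≥ 22 mm — susceptible
Tigecycline 29 mm: ≥ 26 mm → S
Ceftriaxone: 0.06 μg/mL is ≤ 0.5 μg/mL — Susceptible
Cefuroxime: 0.25 μg/mL is ≤ 4 μg/mL → susceptible

R, S, R, S, S, S, S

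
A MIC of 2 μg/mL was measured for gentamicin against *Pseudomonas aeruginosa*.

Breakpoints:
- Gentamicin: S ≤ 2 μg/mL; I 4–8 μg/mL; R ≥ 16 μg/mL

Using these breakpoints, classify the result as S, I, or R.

Susceptible

Gentamicin: 2 μg/mL is ≤ 2 μg/mL → susceptible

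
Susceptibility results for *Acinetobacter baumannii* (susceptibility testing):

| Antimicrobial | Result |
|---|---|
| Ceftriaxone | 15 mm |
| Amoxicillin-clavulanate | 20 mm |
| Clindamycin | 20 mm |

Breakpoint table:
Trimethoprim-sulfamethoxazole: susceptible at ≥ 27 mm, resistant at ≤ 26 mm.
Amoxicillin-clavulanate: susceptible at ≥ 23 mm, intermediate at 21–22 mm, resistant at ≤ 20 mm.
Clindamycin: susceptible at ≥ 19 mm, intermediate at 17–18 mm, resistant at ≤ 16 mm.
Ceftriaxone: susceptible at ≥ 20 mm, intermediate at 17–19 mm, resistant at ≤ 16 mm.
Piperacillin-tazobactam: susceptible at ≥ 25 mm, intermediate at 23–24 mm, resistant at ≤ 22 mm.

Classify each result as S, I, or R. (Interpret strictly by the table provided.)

Ceftriaxone 15 mm: ≤ 16 mm ⇒ R
Amoxicillin-clavulanate: 20 mm is ≤ 20 mm → Resistant
Clindamycin: 20 mm is ≥ 19 mm ⇒ S

R, R, S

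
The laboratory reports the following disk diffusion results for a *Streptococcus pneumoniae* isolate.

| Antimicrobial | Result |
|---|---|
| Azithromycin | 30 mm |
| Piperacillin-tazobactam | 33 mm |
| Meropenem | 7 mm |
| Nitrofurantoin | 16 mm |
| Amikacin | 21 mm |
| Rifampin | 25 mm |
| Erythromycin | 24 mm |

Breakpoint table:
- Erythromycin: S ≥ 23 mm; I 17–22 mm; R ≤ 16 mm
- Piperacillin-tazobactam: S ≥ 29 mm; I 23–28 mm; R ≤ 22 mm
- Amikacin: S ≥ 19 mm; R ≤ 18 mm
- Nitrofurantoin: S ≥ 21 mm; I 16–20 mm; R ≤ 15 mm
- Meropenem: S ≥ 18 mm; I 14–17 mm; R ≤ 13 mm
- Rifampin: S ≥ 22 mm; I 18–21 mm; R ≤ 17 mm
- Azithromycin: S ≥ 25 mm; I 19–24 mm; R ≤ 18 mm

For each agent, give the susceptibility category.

Azithromycin 30 mm: ≥ 25 mm — S
Piperacillin-tazobactam: 33 mm is ≥ 29 mm ⇒ Susceptible
Meropenem: 7 mm is ≤ 13 mm → Resistant
Nitrofurantoin 16 mm: in 16–20 mm — I
Amikacin 21 mm: ≥ 19 mm → Susceptible
Rifampin (25 mm) ≥ 22 mm ⇒ Susceptible
Erythromycin 24 mm: ≥ 23 mm → S

S, S, R, I, S, S, S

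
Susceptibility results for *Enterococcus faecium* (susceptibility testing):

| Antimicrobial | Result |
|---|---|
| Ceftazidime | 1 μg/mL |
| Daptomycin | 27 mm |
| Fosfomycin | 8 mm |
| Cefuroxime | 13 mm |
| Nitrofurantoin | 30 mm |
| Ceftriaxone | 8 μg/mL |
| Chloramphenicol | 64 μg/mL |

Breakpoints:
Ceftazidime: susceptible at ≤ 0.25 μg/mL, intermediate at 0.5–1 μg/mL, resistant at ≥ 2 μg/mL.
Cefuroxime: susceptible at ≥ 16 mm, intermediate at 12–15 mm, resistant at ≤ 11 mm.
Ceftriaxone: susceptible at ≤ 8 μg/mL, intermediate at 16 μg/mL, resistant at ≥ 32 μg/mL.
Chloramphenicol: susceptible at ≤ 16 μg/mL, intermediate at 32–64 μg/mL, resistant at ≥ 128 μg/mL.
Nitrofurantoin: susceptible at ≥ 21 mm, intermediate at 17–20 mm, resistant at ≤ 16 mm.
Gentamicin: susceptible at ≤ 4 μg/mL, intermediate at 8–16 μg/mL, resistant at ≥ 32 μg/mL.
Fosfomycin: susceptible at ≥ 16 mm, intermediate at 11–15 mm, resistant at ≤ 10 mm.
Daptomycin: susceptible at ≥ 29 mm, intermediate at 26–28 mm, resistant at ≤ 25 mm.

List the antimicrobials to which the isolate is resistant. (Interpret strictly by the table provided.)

fosfomycin

Ceftazidime: 1 μg/mL is in 0.5–1 μg/mL ⇒ intermediate
Daptomycin 27 mm: in 26–28 mm ⇒ I
Fosfomycin (8 mm) ≤ 10 mm — R
Cefuroxime: 13 mm is in 12–15 mm — intermediate
Nitrofurantoin (30 mm) ≥ 21 mm — Susceptible
Ceftriaxone 8 μg/mL: ≤ 8 μg/mL → Susceptible
Chloramphenicol 64 μg/mL: in 32–64 μg/mL — I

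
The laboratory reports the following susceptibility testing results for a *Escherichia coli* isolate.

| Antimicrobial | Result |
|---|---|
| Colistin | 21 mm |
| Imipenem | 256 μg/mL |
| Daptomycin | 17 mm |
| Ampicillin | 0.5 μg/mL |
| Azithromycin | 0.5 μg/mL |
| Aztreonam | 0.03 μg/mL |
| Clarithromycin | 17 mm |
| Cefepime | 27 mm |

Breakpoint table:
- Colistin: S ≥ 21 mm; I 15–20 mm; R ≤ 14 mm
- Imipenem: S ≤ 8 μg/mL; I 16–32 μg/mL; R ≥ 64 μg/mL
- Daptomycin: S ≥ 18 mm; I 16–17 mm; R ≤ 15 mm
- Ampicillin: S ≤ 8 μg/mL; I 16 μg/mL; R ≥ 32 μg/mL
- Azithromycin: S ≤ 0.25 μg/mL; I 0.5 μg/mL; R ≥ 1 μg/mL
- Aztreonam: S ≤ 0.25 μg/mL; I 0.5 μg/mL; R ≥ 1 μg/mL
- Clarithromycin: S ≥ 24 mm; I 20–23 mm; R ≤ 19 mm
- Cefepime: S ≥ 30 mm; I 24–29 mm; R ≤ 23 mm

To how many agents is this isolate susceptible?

Colistin: 21 mm is ≥ 21 mm — Susceptible
Imipenem (256 μg/mL) ≥ 64 μg/mL → R
Daptomycin 17 mm: in 16–17 mm ⇒ intermediate
Ampicillin 0.5 μg/mL: ≤ 8 μg/mL → susceptible
Azithromycin (0.5 μg/mL) = 0.5 μg/mL ⇒ I
Aztreonam (0.03 μg/mL) ≤ 0.25 μg/mL — susceptible
Clarithromycin: 17 mm is ≤ 19 mm ⇒ resistant
Cefepime (27 mm) in 24–29 mm ⇒ Intermediate
Susceptible: 3

3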